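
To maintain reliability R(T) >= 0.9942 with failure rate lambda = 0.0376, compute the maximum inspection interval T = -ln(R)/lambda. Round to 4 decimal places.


R_target = 0.9942
lambda = 0.0376
-ln(0.9942) = 0.0058
T = 0.0058 / 0.0376
T = 0.1547

0.1547


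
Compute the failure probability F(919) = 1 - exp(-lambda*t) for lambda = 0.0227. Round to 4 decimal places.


lambda = 0.0227, t = 919
lambda * t = 20.8613
exp(-20.8613) = 0.0
F(t) = 1 - 0.0
F(t) = 1.0

1.0


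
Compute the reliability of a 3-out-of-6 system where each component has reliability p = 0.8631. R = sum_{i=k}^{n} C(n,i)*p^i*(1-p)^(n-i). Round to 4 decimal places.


k = 3, n = 6, p = 0.8631
i=3: C(6,3)=20 * 0.8631^3 * 0.1369^3 = 0.033
i=4: C(6,4)=15 * 0.8631^4 * 0.1369^2 = 0.156
i=5: C(6,5)=6 * 0.8631^5 * 0.1369^1 = 0.3934
i=6: C(6,6)=1 * 0.8631^6 * 0.1369^0 = 0.4134
R = sum of terms = 0.9958

0.9958


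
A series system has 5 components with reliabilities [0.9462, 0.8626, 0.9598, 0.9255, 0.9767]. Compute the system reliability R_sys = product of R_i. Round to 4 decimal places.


Components: [0.9462, 0.8626, 0.9598, 0.9255, 0.9767]
After component 1 (R=0.9462): product = 0.9462
After component 2 (R=0.8626): product = 0.8162
After component 3 (R=0.9598): product = 0.7834
After component 4 (R=0.9255): product = 0.725
After component 5 (R=0.9767): product = 0.7081
R_sys = 0.7081

0.7081


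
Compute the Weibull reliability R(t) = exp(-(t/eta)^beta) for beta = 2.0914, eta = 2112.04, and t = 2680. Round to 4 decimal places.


beta = 2.0914, eta = 2112.04, t = 2680
t/eta = 2680 / 2112.04 = 1.2689
(t/eta)^beta = 1.2689^2.0914 = 1.6456
R(t) = exp(-1.6456)
R(t) = 0.1929

0.1929


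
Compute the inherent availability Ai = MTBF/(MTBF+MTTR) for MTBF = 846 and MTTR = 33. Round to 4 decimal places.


MTBF = 846
MTTR = 33
MTBF + MTTR = 879
Ai = 846 / 879
Ai = 0.9625

0.9625


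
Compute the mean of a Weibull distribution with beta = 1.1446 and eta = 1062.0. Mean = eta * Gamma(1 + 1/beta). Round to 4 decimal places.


beta = 1.1446, eta = 1062.0
1/beta = 0.8737
1 + 1/beta = 1.8737
Gamma(1.8737) = 0.953
Mean = 1062.0 * 0.953
Mean = 1012.1031

1012.1031


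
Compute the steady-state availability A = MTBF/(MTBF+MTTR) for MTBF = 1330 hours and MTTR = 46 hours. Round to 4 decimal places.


MTBF = 1330
MTTR = 46
MTBF + MTTR = 1376
A = 1330 / 1376
A = 0.9666

0.9666


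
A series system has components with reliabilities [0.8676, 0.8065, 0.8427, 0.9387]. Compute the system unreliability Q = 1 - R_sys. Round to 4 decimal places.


Components: [0.8676, 0.8065, 0.8427, 0.9387]
After component 1: product = 0.8676
After component 2: product = 0.6997
After component 3: product = 0.5897
After component 4: product = 0.5535
R_sys = 0.5535
Q = 1 - 0.5535 = 0.4465

0.4465


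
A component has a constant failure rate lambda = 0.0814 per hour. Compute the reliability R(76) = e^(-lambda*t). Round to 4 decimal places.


lambda = 0.0814
t = 76
lambda * t = 6.1864
R(t) = e^(-6.1864)
R(t) = 0.0021

0.0021


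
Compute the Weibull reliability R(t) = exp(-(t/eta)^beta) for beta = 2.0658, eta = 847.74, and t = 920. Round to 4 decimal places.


beta = 2.0658, eta = 847.74, t = 920
t/eta = 920 / 847.74 = 1.0852
(t/eta)^beta = 1.0852^2.0658 = 1.1841
R(t) = exp(-1.1841)
R(t) = 0.306

0.306


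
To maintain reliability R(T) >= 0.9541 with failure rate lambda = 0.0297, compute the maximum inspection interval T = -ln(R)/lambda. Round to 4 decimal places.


R_target = 0.9541
lambda = 0.0297
-ln(0.9541) = 0.047
T = 0.047 / 0.0297
T = 1.582

1.582


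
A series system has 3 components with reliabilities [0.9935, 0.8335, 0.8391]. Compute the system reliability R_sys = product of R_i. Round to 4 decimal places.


Components: [0.9935, 0.8335, 0.8391]
After component 1 (R=0.9935): product = 0.9935
After component 2 (R=0.8335): product = 0.8281
After component 3 (R=0.8391): product = 0.6948
R_sys = 0.6948

0.6948


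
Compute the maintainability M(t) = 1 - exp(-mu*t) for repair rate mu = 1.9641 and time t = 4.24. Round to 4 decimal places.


mu = 1.9641, t = 4.24
mu * t = 1.9641 * 4.24 = 8.3278
exp(-8.3278) = 0.0002
M(t) = 1 - 0.0002
M(t) = 0.9998

0.9998


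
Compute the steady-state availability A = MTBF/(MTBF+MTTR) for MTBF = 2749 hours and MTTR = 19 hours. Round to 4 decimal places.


MTBF = 2749
MTTR = 19
MTBF + MTTR = 2768
A = 2749 / 2768
A = 0.9931

0.9931


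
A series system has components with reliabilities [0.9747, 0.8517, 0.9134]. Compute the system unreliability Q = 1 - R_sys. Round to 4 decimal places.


Components: [0.9747, 0.8517, 0.9134]
After component 1: product = 0.9747
After component 2: product = 0.8302
After component 3: product = 0.7583
R_sys = 0.7583
Q = 1 - 0.7583 = 0.2417

0.2417


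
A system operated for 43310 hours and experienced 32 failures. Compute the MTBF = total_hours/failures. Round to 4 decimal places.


total_hours = 43310
failures = 32
MTBF = 43310 / 32
MTBF = 1353.4375

1353.4375


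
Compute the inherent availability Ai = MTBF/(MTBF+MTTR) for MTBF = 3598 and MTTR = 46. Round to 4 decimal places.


MTBF = 3598
MTTR = 46
MTBF + MTTR = 3644
Ai = 3598 / 3644
Ai = 0.9874

0.9874


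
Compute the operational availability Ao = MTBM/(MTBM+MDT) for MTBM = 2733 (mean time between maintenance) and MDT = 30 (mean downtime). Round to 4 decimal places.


MTBM = 2733
MDT = 30
MTBM + MDT = 2763
Ao = 2733 / 2763
Ao = 0.9891

0.9891


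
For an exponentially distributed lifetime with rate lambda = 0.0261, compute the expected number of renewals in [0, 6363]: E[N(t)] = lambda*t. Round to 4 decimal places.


lambda = 0.0261
t = 6363
E[N(t)] = lambda * t
E[N(t)] = 0.0261 * 6363
E[N(t)] = 166.0743

166.0743


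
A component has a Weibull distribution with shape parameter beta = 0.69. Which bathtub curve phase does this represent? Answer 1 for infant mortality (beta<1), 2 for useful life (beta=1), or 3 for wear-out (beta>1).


beta = 0.69
Compare beta to 1:
beta < 1 => infant mortality (phase 1)
beta = 1 => useful life (phase 2)
beta > 1 => wear-out (phase 3)
Since beta = 0.69, this is infant mortality (decreasing failure rate)
Phase = 1

1


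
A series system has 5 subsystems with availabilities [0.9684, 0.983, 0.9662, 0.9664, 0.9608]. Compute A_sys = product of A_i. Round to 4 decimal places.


Subsystems: [0.9684, 0.983, 0.9662, 0.9664, 0.9608]
After subsystem 1 (A=0.9684): product = 0.9684
After subsystem 2 (A=0.983): product = 0.9519
After subsystem 3 (A=0.9662): product = 0.9198
After subsystem 4 (A=0.9664): product = 0.8889
After subsystem 5 (A=0.9608): product = 0.854
A_sys = 0.854

0.854


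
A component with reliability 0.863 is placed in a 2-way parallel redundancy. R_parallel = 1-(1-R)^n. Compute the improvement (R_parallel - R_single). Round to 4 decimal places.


R_single = 0.863, n = 2
1 - R_single = 0.137
(1 - R_single)^n = 0.137^2 = 0.0188
R_parallel = 1 - 0.0188 = 0.9812
Improvement = 0.9812 - 0.863
Improvement = 0.1182

0.1182


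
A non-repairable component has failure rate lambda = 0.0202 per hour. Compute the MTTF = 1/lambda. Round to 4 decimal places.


lambda = 0.0202
MTTF = 1 / 0.0202
MTTF = 49.505

49.505


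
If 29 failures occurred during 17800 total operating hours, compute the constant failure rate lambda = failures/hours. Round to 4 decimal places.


failures = 29
total_hours = 17800
lambda = 29 / 17800
lambda = 0.0016

0.0016


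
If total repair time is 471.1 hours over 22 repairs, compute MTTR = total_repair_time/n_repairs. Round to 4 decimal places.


total_repair_time = 471.1
n_repairs = 22
MTTR = 471.1 / 22
MTTR = 21.4136

21.4136


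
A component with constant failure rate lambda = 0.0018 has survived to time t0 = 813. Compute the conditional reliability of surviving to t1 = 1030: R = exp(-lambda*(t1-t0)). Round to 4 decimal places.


lambda = 0.0018
t0 = 813, t1 = 1030
t1 - t0 = 217
lambda * (t1-t0) = 0.0018 * 217 = 0.3906
R = exp(-0.3906)
R = 0.6767

0.6767


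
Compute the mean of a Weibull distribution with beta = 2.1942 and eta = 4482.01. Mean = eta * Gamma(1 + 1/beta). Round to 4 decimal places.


beta = 2.1942, eta = 4482.01
1/beta = 0.4557
1 + 1/beta = 1.4557
Gamma(1.4557) = 0.8856
Mean = 4482.01 * 0.8856
Mean = 3969.349

3969.349


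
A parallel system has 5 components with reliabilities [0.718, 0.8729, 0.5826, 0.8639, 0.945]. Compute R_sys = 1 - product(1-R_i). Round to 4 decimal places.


Components: [0.718, 0.8729, 0.5826, 0.8639, 0.945]
(1 - 0.718) = 0.282, running product = 0.282
(1 - 0.8729) = 0.1271, running product = 0.0358
(1 - 0.5826) = 0.4174, running product = 0.015
(1 - 0.8639) = 0.1361, running product = 0.002
(1 - 0.945) = 0.055, running product = 0.0001
Product of (1-R_i) = 0.0001
R_sys = 1 - 0.0001 = 0.9999

0.9999


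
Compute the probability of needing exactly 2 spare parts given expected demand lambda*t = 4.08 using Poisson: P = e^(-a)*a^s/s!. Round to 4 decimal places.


a = 4.08, s = 2
e^(-a) = e^(-4.08) = 0.0169
a^s = 4.08^2 = 16.6464
s! = 2
P = 0.0169 * 16.6464 / 2
P = 0.1407

0.1407


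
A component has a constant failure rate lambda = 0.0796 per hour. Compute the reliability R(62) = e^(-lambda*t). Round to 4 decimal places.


lambda = 0.0796
t = 62
lambda * t = 4.9352
R(t) = e^(-4.9352)
R(t) = 0.0072

0.0072


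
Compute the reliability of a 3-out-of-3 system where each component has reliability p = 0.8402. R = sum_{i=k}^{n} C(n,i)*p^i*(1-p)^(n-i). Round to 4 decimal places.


k = 3, n = 3, p = 0.8402
i=3: C(3,3)=1 * 0.8402^3 * 0.1598^0 = 0.5931
R = sum of terms = 0.5931

0.5931


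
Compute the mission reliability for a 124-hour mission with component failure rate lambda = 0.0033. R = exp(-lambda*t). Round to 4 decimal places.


lambda = 0.0033
mission_time = 124
lambda * t = 0.0033 * 124 = 0.4092
R = exp(-0.4092)
R = 0.6642

0.6642


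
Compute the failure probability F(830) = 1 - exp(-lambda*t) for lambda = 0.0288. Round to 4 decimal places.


lambda = 0.0288, t = 830
lambda * t = 23.904
exp(-23.904) = 0.0
F(t) = 1 - 0.0
F(t) = 1.0

1.0


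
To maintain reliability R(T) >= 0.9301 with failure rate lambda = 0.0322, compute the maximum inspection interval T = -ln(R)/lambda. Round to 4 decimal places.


R_target = 0.9301
lambda = 0.0322
-ln(0.9301) = 0.0725
T = 0.0725 / 0.0322
T = 2.2504

2.2504


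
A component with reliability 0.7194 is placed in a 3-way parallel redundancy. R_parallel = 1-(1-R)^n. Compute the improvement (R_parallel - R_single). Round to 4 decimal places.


R_single = 0.7194, n = 3
1 - R_single = 0.2806
(1 - R_single)^n = 0.2806^3 = 0.0221
R_parallel = 1 - 0.0221 = 0.9779
Improvement = 0.9779 - 0.7194
Improvement = 0.2585

0.2585


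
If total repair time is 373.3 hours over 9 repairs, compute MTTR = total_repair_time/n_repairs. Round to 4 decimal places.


total_repair_time = 373.3
n_repairs = 9
MTTR = 373.3 / 9
MTTR = 41.4778

41.4778


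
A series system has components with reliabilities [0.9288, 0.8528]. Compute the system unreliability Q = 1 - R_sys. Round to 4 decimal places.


Components: [0.9288, 0.8528]
After component 1: product = 0.9288
After component 2: product = 0.7921
R_sys = 0.7921
Q = 1 - 0.7921 = 0.2079

0.2079


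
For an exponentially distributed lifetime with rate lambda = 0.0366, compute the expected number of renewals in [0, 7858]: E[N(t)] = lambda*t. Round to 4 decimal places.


lambda = 0.0366
t = 7858
E[N(t)] = lambda * t
E[N(t)] = 0.0366 * 7858
E[N(t)] = 287.6028

287.6028


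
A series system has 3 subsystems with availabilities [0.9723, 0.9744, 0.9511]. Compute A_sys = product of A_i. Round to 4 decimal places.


Subsystems: [0.9723, 0.9744, 0.9511]
After subsystem 1 (A=0.9723): product = 0.9723
After subsystem 2 (A=0.9744): product = 0.9474
After subsystem 3 (A=0.9511): product = 0.9011
A_sys = 0.9011

0.9011


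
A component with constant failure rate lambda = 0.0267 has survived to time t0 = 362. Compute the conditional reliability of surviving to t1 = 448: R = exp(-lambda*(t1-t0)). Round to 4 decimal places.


lambda = 0.0267
t0 = 362, t1 = 448
t1 - t0 = 86
lambda * (t1-t0) = 0.0267 * 86 = 2.2962
R = exp(-2.2962)
R = 0.1006

0.1006


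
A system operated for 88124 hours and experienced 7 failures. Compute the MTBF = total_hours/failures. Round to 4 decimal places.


total_hours = 88124
failures = 7
MTBF = 88124 / 7
MTBF = 12589.1429

12589.1429


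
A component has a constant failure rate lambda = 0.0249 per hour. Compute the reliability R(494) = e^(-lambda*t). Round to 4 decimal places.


lambda = 0.0249
t = 494
lambda * t = 12.3006
R(t) = e^(-12.3006)
R(t) = 0.0

0.0


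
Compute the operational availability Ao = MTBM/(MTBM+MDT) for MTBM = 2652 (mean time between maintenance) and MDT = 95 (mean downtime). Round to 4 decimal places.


MTBM = 2652
MDT = 95
MTBM + MDT = 2747
Ao = 2652 / 2747
Ao = 0.9654

0.9654


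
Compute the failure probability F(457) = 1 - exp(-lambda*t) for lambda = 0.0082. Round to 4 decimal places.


lambda = 0.0082, t = 457
lambda * t = 3.7474
exp(-3.7474) = 0.0236
F(t) = 1 - 0.0236
F(t) = 0.9764

0.9764


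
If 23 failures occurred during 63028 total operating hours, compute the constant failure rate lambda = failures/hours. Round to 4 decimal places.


failures = 23
total_hours = 63028
lambda = 23 / 63028
lambda = 0.0004

0.0004


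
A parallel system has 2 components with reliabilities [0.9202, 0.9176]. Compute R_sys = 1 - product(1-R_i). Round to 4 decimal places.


Components: [0.9202, 0.9176]
(1 - 0.9202) = 0.0798, running product = 0.0798
(1 - 0.9176) = 0.0824, running product = 0.0066
Product of (1-R_i) = 0.0066
R_sys = 1 - 0.0066 = 0.9934

0.9934


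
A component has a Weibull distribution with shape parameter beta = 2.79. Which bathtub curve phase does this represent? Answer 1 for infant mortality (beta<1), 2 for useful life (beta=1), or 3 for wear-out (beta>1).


beta = 2.79
Compare beta to 1:
beta < 1 => infant mortality (phase 1)
beta = 1 => useful life (phase 2)
beta > 1 => wear-out (phase 3)
Since beta = 2.79, this is wear-out (increasing failure rate)
Phase = 3

3


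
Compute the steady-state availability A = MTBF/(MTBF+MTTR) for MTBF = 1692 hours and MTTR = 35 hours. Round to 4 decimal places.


MTBF = 1692
MTTR = 35
MTBF + MTTR = 1727
A = 1692 / 1727
A = 0.9797

0.9797


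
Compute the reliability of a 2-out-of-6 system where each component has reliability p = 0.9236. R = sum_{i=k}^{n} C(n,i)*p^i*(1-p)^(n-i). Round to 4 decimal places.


k = 2, n = 6, p = 0.9236
i=2: C(6,2)=15 * 0.9236^2 * 0.0764^4 = 0.0004
i=3: C(6,3)=20 * 0.9236^3 * 0.0764^3 = 0.007
i=4: C(6,4)=15 * 0.9236^4 * 0.0764^2 = 0.0637
i=5: C(6,5)=6 * 0.9236^5 * 0.0764^1 = 0.3081
i=6: C(6,6)=1 * 0.9236^6 * 0.0764^0 = 0.6207
R = sum of terms = 1.0

1.0


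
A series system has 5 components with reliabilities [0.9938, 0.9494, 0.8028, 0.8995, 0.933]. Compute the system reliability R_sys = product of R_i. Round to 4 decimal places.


Components: [0.9938, 0.9494, 0.8028, 0.8995, 0.933]
After component 1 (R=0.9938): product = 0.9938
After component 2 (R=0.9494): product = 0.9435
After component 3 (R=0.8028): product = 0.7575
After component 4 (R=0.8995): product = 0.6813
After component 5 (R=0.933): product = 0.6357
R_sys = 0.6357

0.6357


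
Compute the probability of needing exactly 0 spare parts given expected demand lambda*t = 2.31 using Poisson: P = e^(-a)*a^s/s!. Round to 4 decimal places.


a = 2.31, s = 0
e^(-a) = e^(-2.31) = 0.0993
a^s = 2.31^0 = 1.0
s! = 1
P = 0.0993 * 1.0 / 1
P = 0.0993

0.0993


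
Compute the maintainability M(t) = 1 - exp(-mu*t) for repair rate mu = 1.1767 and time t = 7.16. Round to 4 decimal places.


mu = 1.1767, t = 7.16
mu * t = 1.1767 * 7.16 = 8.4252
exp(-8.4252) = 0.0002
M(t) = 1 - 0.0002
M(t) = 0.9998

0.9998


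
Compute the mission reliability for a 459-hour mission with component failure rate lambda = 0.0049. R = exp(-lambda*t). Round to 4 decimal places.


lambda = 0.0049
mission_time = 459
lambda * t = 0.0049 * 459 = 2.2491
R = exp(-2.2491)
R = 0.1055

0.1055


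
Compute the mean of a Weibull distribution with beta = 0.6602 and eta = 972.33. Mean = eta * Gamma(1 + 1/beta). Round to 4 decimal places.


beta = 0.6602, eta = 972.33
1/beta = 1.5147
1 + 1/beta = 2.5147
Gamma(2.5147) = 1.3432
Mean = 972.33 * 1.3432
Mean = 1306.0493

1306.0493


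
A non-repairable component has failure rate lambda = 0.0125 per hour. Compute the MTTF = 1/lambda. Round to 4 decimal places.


lambda = 0.0125
MTTF = 1 / 0.0125
MTTF = 80.0

80.0


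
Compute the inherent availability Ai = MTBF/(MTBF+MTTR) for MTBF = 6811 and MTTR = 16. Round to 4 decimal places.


MTBF = 6811
MTTR = 16
MTBF + MTTR = 6827
Ai = 6811 / 6827
Ai = 0.9977

0.9977


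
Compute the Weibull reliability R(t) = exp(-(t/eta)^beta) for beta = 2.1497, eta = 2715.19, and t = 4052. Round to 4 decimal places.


beta = 2.1497, eta = 2715.19, t = 4052
t/eta = 4052 / 2715.19 = 1.4923
(t/eta)^beta = 1.4923^2.1497 = 2.3646
R(t) = exp(-2.3646)
R(t) = 0.094

0.094


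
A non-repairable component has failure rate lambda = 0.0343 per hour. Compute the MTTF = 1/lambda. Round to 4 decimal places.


lambda = 0.0343
MTTF = 1 / 0.0343
MTTF = 29.1545

29.1545


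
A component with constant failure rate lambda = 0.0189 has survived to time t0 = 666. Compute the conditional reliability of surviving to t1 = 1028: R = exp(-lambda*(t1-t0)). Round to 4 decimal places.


lambda = 0.0189
t0 = 666, t1 = 1028
t1 - t0 = 362
lambda * (t1-t0) = 0.0189 * 362 = 6.8418
R = exp(-6.8418)
R = 0.0011

0.0011


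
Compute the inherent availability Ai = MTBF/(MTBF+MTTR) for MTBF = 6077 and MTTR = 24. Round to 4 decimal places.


MTBF = 6077
MTTR = 24
MTBF + MTTR = 6101
Ai = 6077 / 6101
Ai = 0.9961

0.9961


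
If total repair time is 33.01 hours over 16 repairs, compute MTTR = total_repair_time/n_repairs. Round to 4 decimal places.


total_repair_time = 33.01
n_repairs = 16
MTTR = 33.01 / 16
MTTR = 2.0631

2.0631


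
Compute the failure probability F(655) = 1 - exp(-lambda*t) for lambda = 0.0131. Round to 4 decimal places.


lambda = 0.0131, t = 655
lambda * t = 8.5805
exp(-8.5805) = 0.0002
F(t) = 1 - 0.0002
F(t) = 0.9998

0.9998


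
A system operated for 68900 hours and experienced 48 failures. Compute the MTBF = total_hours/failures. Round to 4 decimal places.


total_hours = 68900
failures = 48
MTBF = 68900 / 48
MTBF = 1435.4167

1435.4167


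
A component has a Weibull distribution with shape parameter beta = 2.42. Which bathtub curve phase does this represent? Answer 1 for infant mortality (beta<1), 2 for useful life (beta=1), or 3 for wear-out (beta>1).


beta = 2.42
Compare beta to 1:
beta < 1 => infant mortality (phase 1)
beta = 1 => useful life (phase 2)
beta > 1 => wear-out (phase 3)
Since beta = 2.42, this is wear-out (increasing failure rate)
Phase = 3

3


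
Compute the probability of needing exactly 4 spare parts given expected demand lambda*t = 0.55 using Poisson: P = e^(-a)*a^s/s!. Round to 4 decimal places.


a = 0.55, s = 4
e^(-a) = e^(-0.55) = 0.5769
a^s = 0.55^4 = 0.0915
s! = 24
P = 0.5769 * 0.0915 / 24
P = 0.0022

0.0022


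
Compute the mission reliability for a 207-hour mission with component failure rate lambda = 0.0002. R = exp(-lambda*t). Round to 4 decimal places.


lambda = 0.0002
mission_time = 207
lambda * t = 0.0002 * 207 = 0.0414
R = exp(-0.0414)
R = 0.9594

0.9594


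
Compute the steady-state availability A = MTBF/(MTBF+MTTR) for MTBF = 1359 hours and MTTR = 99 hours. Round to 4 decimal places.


MTBF = 1359
MTTR = 99
MTBF + MTTR = 1458
A = 1359 / 1458
A = 0.9321

0.9321


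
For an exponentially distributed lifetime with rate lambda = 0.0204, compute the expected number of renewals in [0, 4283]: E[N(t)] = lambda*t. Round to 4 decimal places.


lambda = 0.0204
t = 4283
E[N(t)] = lambda * t
E[N(t)] = 0.0204 * 4283
E[N(t)] = 87.3732

87.3732


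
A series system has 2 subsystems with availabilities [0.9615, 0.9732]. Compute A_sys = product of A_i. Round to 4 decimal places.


Subsystems: [0.9615, 0.9732]
After subsystem 1 (A=0.9615): product = 0.9615
After subsystem 2 (A=0.9732): product = 0.9357
A_sys = 0.9357

0.9357


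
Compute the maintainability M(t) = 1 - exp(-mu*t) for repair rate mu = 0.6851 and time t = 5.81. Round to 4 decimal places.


mu = 0.6851, t = 5.81
mu * t = 0.6851 * 5.81 = 3.9804
exp(-3.9804) = 0.0187
M(t) = 1 - 0.0187
M(t) = 0.9813

0.9813


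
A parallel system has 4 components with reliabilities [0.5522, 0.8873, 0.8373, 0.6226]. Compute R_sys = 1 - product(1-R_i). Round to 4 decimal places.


Components: [0.5522, 0.8873, 0.8373, 0.6226]
(1 - 0.5522) = 0.4478, running product = 0.4478
(1 - 0.8873) = 0.1127, running product = 0.0505
(1 - 0.8373) = 0.1627, running product = 0.0082
(1 - 0.6226) = 0.3774, running product = 0.0031
Product of (1-R_i) = 0.0031
R_sys = 1 - 0.0031 = 0.9969

0.9969


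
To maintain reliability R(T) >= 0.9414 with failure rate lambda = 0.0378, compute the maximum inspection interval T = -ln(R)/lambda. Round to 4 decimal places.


R_target = 0.9414
lambda = 0.0378
-ln(0.9414) = 0.0604
T = 0.0604 / 0.0378
T = 1.5975

1.5975


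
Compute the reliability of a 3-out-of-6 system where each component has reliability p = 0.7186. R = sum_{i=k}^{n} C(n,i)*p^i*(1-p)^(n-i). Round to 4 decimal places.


k = 3, n = 6, p = 0.7186
i=3: C(6,3)=20 * 0.7186^3 * 0.2814^3 = 0.1654
i=4: C(6,4)=15 * 0.7186^4 * 0.2814^2 = 0.3167
i=5: C(6,5)=6 * 0.7186^5 * 0.2814^1 = 0.3235
i=6: C(6,6)=1 * 0.7186^6 * 0.2814^0 = 0.1377
R = sum of terms = 0.9433

0.9433


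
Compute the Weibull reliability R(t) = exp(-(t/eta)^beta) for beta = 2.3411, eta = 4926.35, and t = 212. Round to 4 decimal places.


beta = 2.3411, eta = 4926.35, t = 212
t/eta = 212 / 4926.35 = 0.043
(t/eta)^beta = 0.043^2.3411 = 0.0006
R(t) = exp(-0.0006)
R(t) = 0.9994

0.9994


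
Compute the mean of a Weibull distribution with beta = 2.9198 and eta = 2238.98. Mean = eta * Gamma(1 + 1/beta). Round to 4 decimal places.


beta = 2.9198, eta = 2238.98
1/beta = 0.3425
1 + 1/beta = 1.3425
Gamma(1.3425) = 0.8919
Mean = 2238.98 * 0.8919
Mean = 1997.0391

1997.0391


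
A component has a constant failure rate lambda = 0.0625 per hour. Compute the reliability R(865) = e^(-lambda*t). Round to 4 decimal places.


lambda = 0.0625
t = 865
lambda * t = 54.0625
R(t) = e^(-54.0625)
R(t) = 0.0

0.0


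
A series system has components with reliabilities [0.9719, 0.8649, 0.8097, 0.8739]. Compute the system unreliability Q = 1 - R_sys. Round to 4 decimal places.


Components: [0.9719, 0.8649, 0.8097, 0.8739]
After component 1: product = 0.9719
After component 2: product = 0.8406
After component 3: product = 0.6806
After component 4: product = 0.5948
R_sys = 0.5948
Q = 1 - 0.5948 = 0.4052

0.4052


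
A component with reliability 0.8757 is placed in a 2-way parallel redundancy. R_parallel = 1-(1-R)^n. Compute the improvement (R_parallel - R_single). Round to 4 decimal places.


R_single = 0.8757, n = 2
1 - R_single = 0.1243
(1 - R_single)^n = 0.1243^2 = 0.0155
R_parallel = 1 - 0.0155 = 0.9845
Improvement = 0.9845 - 0.8757
Improvement = 0.1088

0.1088


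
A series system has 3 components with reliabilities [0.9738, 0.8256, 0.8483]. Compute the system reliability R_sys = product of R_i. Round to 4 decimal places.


Components: [0.9738, 0.8256, 0.8483]
After component 1 (R=0.9738): product = 0.9738
After component 2 (R=0.8256): product = 0.804
After component 3 (R=0.8483): product = 0.682
R_sys = 0.682

0.682


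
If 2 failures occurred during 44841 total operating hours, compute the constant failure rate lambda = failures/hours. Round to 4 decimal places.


failures = 2
total_hours = 44841
lambda = 2 / 44841
lambda = 0.0

0.0


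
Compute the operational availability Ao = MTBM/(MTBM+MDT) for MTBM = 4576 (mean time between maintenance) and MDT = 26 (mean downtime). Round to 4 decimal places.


MTBM = 4576
MDT = 26
MTBM + MDT = 4602
Ao = 4576 / 4602
Ao = 0.9944

0.9944


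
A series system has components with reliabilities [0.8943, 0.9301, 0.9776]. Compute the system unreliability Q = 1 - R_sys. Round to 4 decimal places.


Components: [0.8943, 0.9301, 0.9776]
After component 1: product = 0.8943
After component 2: product = 0.8318
After component 3: product = 0.8132
R_sys = 0.8132
Q = 1 - 0.8132 = 0.1868

0.1868


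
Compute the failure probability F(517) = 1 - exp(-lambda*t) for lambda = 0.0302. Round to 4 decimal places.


lambda = 0.0302, t = 517
lambda * t = 15.6134
exp(-15.6134) = 0.0
F(t) = 1 - 0.0
F(t) = 1.0

1.0


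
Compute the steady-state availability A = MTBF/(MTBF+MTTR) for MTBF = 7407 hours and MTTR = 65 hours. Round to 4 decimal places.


MTBF = 7407
MTTR = 65
MTBF + MTTR = 7472
A = 7407 / 7472
A = 0.9913

0.9913


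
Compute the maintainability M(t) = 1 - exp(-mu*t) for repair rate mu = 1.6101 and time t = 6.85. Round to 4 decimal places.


mu = 1.6101, t = 6.85
mu * t = 1.6101 * 6.85 = 11.0292
exp(-11.0292) = 0.0
M(t) = 1 - 0.0
M(t) = 1.0

1.0


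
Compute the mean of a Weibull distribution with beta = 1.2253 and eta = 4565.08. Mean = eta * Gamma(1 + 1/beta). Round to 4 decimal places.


beta = 1.2253, eta = 4565.08
1/beta = 0.8161
1 + 1/beta = 1.8161
Gamma(1.8161) = 0.9358
Mean = 4565.08 * 0.9358
Mean = 4271.8355

4271.8355


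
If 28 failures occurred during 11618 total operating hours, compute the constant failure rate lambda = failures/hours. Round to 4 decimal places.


failures = 28
total_hours = 11618
lambda = 28 / 11618
lambda = 0.0024

0.0024


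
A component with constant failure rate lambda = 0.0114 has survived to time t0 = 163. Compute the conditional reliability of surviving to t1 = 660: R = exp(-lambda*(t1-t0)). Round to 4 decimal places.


lambda = 0.0114
t0 = 163, t1 = 660
t1 - t0 = 497
lambda * (t1-t0) = 0.0114 * 497 = 5.6658
R = exp(-5.6658)
R = 0.0035

0.0035


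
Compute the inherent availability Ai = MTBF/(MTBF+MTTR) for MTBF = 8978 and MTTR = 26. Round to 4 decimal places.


MTBF = 8978
MTTR = 26
MTBF + MTTR = 9004
Ai = 8978 / 9004
Ai = 0.9971

0.9971


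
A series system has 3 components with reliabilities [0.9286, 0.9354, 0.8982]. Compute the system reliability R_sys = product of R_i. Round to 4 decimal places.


Components: [0.9286, 0.9354, 0.8982]
After component 1 (R=0.9286): product = 0.9286
After component 2 (R=0.9354): product = 0.8686
After component 3 (R=0.8982): product = 0.7802
R_sys = 0.7802

0.7802


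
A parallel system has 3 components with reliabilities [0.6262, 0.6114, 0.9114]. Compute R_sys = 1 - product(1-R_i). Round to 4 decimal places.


Components: [0.6262, 0.6114, 0.9114]
(1 - 0.6262) = 0.3738, running product = 0.3738
(1 - 0.6114) = 0.3886, running product = 0.1453
(1 - 0.9114) = 0.0886, running product = 0.0129
Product of (1-R_i) = 0.0129
R_sys = 1 - 0.0129 = 0.9871

0.9871


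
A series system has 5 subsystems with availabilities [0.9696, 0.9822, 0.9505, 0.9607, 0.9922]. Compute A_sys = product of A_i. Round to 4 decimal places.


Subsystems: [0.9696, 0.9822, 0.9505, 0.9607, 0.9922]
After subsystem 1 (A=0.9696): product = 0.9696
After subsystem 2 (A=0.9822): product = 0.9523
After subsystem 3 (A=0.9505): product = 0.9052
After subsystem 4 (A=0.9607): product = 0.8696
After subsystem 5 (A=0.9922): product = 0.8628
A_sys = 0.8628

0.8628


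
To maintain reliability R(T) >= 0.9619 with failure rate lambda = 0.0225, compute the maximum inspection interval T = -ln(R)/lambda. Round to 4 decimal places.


R_target = 0.9619
lambda = 0.0225
-ln(0.9619) = 0.0388
T = 0.0388 / 0.0225
T = 1.7264

1.7264


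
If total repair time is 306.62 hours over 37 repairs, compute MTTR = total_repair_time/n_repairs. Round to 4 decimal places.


total_repair_time = 306.62
n_repairs = 37
MTTR = 306.62 / 37
MTTR = 8.287

8.287


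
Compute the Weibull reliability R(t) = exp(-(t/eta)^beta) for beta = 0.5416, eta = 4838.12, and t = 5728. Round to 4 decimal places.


beta = 0.5416, eta = 4838.12, t = 5728
t/eta = 5728 / 4838.12 = 1.1839
(t/eta)^beta = 1.1839^0.5416 = 1.0958
R(t) = exp(-1.0958)
R(t) = 0.3343

0.3343


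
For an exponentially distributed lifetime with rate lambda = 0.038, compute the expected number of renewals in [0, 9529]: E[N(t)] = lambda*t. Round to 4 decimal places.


lambda = 0.038
t = 9529
E[N(t)] = lambda * t
E[N(t)] = 0.038 * 9529
E[N(t)] = 362.102

362.102


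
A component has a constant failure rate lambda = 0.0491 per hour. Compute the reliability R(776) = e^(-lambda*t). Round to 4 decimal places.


lambda = 0.0491
t = 776
lambda * t = 38.1016
R(t) = e^(-38.1016)
R(t) = 0.0

0.0


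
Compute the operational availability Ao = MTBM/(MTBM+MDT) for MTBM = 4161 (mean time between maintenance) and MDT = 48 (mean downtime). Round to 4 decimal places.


MTBM = 4161
MDT = 48
MTBM + MDT = 4209
Ao = 4161 / 4209
Ao = 0.9886

0.9886


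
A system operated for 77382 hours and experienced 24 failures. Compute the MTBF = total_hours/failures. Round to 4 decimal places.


total_hours = 77382
failures = 24
MTBF = 77382 / 24
MTBF = 3224.25

3224.25


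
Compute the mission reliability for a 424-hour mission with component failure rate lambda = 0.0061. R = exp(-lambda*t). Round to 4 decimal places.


lambda = 0.0061
mission_time = 424
lambda * t = 0.0061 * 424 = 2.5864
R = exp(-2.5864)
R = 0.0753

0.0753


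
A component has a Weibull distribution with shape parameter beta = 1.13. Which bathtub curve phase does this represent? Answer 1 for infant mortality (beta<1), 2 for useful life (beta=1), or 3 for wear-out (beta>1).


beta = 1.13
Compare beta to 1:
beta < 1 => infant mortality (phase 1)
beta = 1 => useful life (phase 2)
beta > 1 => wear-out (phase 3)
Since beta = 1.13, this is wear-out (increasing failure rate)
Phase = 3

3


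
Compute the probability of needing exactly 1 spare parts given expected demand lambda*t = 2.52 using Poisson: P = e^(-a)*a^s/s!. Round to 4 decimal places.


a = 2.52, s = 1
e^(-a) = e^(-2.52) = 0.0805
a^s = 2.52^1 = 2.52
s! = 1
P = 0.0805 * 2.52 / 1
P = 0.2028

0.2028


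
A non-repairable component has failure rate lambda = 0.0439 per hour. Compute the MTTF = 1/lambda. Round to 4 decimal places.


lambda = 0.0439
MTTF = 1 / 0.0439
MTTF = 22.779

22.779


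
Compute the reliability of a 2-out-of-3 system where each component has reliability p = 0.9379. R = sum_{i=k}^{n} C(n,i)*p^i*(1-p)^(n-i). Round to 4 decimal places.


k = 2, n = 3, p = 0.9379
i=2: C(3,2)=3 * 0.9379^2 * 0.0621^1 = 0.1639
i=3: C(3,3)=1 * 0.9379^3 * 0.0621^0 = 0.825
R = sum of terms = 0.9889

0.9889


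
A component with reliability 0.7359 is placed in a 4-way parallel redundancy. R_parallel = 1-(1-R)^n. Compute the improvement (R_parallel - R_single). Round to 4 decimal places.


R_single = 0.7359, n = 4
1 - R_single = 0.2641
(1 - R_single)^n = 0.2641^4 = 0.0049
R_parallel = 1 - 0.0049 = 0.9951
Improvement = 0.9951 - 0.7359
Improvement = 0.2592

0.2592


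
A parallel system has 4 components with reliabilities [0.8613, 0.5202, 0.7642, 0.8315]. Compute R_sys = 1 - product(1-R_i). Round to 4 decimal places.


Components: [0.8613, 0.5202, 0.7642, 0.8315]
(1 - 0.8613) = 0.1387, running product = 0.1387
(1 - 0.5202) = 0.4798, running product = 0.0665
(1 - 0.7642) = 0.2358, running product = 0.0157
(1 - 0.8315) = 0.1685, running product = 0.0026
Product of (1-R_i) = 0.0026
R_sys = 1 - 0.0026 = 0.9974

0.9974


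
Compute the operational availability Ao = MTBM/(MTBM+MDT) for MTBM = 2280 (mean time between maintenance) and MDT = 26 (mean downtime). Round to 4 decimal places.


MTBM = 2280
MDT = 26
MTBM + MDT = 2306
Ao = 2280 / 2306
Ao = 0.9887

0.9887


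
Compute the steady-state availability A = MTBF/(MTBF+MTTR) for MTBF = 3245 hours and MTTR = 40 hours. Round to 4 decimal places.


MTBF = 3245
MTTR = 40
MTBF + MTTR = 3285
A = 3245 / 3285
A = 0.9878

0.9878


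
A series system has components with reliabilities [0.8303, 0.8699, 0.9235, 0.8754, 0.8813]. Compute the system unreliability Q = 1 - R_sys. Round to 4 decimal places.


Components: [0.8303, 0.8699, 0.9235, 0.8754, 0.8813]
After component 1: product = 0.8303
After component 2: product = 0.7223
After component 3: product = 0.667
After component 4: product = 0.5839
After component 5: product = 0.5146
R_sys = 0.5146
Q = 1 - 0.5146 = 0.4854

0.4854


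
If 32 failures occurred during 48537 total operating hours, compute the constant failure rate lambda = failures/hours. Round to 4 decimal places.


failures = 32
total_hours = 48537
lambda = 32 / 48537
lambda = 0.0007

0.0007


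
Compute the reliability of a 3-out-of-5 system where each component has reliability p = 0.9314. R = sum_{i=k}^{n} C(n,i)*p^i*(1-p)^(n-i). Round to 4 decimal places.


k = 3, n = 5, p = 0.9314
i=3: C(5,3)=10 * 0.9314^3 * 0.0686^2 = 0.038
i=4: C(5,4)=5 * 0.9314^4 * 0.0686^1 = 0.2581
i=5: C(5,5)=1 * 0.9314^5 * 0.0686^0 = 0.7009
R = sum of terms = 0.9971

0.9971


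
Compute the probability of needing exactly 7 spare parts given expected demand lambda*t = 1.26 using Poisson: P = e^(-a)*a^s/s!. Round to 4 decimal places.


a = 1.26, s = 7
e^(-a) = e^(-1.26) = 0.2837
a^s = 1.26^7 = 5.0419
s! = 5040
P = 0.2837 * 5.0419 / 5040
P = 0.0003

0.0003


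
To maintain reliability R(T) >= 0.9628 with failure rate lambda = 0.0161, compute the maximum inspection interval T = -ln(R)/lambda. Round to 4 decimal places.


R_target = 0.9628
lambda = 0.0161
-ln(0.9628) = 0.0379
T = 0.0379 / 0.0161
T = 2.3546

2.3546


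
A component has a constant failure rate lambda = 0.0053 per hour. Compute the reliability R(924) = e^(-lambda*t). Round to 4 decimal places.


lambda = 0.0053
t = 924
lambda * t = 4.8972
R(t) = e^(-4.8972)
R(t) = 0.0075

0.0075


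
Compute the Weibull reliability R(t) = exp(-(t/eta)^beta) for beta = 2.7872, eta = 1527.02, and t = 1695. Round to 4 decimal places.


beta = 2.7872, eta = 1527.02, t = 1695
t/eta = 1695 / 1527.02 = 1.11
(t/eta)^beta = 1.11^2.7872 = 1.3376
R(t) = exp(-1.3376)
R(t) = 0.2625

0.2625


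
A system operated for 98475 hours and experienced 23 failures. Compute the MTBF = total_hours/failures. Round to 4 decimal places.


total_hours = 98475
failures = 23
MTBF = 98475 / 23
MTBF = 4281.5217

4281.5217


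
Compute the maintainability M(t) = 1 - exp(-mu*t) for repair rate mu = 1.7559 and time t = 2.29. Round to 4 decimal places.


mu = 1.7559, t = 2.29
mu * t = 1.7559 * 2.29 = 4.021
exp(-4.021) = 0.0179
M(t) = 1 - 0.0179
M(t) = 0.9821

0.9821


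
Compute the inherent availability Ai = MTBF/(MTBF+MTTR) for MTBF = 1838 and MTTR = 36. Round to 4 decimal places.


MTBF = 1838
MTTR = 36
MTBF + MTTR = 1874
Ai = 1838 / 1874
Ai = 0.9808

0.9808


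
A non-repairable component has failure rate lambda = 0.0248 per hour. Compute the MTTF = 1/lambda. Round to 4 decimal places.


lambda = 0.0248
MTTF = 1 / 0.0248
MTTF = 40.3226

40.3226


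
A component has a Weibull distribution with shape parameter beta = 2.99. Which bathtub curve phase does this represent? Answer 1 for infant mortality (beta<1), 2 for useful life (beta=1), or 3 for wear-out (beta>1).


beta = 2.99
Compare beta to 1:
beta < 1 => infant mortality (phase 1)
beta = 1 => useful life (phase 2)
beta > 1 => wear-out (phase 3)
Since beta = 2.99, this is wear-out (increasing failure rate)
Phase = 3

3


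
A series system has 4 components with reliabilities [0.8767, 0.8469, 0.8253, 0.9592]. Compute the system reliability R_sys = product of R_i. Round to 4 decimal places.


Components: [0.8767, 0.8469, 0.8253, 0.9592]
After component 1 (R=0.8767): product = 0.8767
After component 2 (R=0.8469): product = 0.7425
After component 3 (R=0.8253): product = 0.6128
After component 4 (R=0.9592): product = 0.5878
R_sys = 0.5878

0.5878


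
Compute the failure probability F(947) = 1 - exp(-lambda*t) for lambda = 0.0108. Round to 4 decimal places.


lambda = 0.0108, t = 947
lambda * t = 10.2276
exp(-10.2276) = 0.0
F(t) = 1 - 0.0
F(t) = 1.0

1.0


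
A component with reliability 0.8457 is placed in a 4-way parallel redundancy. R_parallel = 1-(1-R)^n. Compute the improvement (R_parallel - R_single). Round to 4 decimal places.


R_single = 0.8457, n = 4
1 - R_single = 0.1543
(1 - R_single)^n = 0.1543^4 = 0.0006
R_parallel = 1 - 0.0006 = 0.9994
Improvement = 0.9994 - 0.8457
Improvement = 0.1537

0.1537


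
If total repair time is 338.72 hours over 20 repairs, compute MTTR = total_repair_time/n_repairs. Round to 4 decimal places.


total_repair_time = 338.72
n_repairs = 20
MTTR = 338.72 / 20
MTTR = 16.936

16.936


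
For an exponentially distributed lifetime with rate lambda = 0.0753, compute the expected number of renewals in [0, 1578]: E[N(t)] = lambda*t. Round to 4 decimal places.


lambda = 0.0753
t = 1578
E[N(t)] = lambda * t
E[N(t)] = 0.0753 * 1578
E[N(t)] = 118.8234

118.8234


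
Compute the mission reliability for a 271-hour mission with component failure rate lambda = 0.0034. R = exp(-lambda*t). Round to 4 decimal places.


lambda = 0.0034
mission_time = 271
lambda * t = 0.0034 * 271 = 0.9214
R = exp(-0.9214)
R = 0.398

0.398


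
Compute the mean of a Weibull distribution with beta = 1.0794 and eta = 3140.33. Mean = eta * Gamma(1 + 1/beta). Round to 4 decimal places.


beta = 1.0794, eta = 3140.33
1/beta = 0.9264
1 + 1/beta = 1.9264
Gamma(1.9264) = 0.9711
Mean = 3140.33 * 0.9711
Mean = 3049.5695

3049.5695


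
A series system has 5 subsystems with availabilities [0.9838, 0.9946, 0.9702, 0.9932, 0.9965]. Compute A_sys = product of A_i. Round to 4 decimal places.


Subsystems: [0.9838, 0.9946, 0.9702, 0.9932, 0.9965]
After subsystem 1 (A=0.9838): product = 0.9838
After subsystem 2 (A=0.9946): product = 0.9785
After subsystem 3 (A=0.9702): product = 0.9493
After subsystem 4 (A=0.9932): product = 0.9429
After subsystem 5 (A=0.9965): product = 0.9396
A_sys = 0.9396

0.9396


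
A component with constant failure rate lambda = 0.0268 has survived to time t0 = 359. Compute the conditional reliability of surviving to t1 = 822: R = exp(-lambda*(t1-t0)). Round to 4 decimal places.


lambda = 0.0268
t0 = 359, t1 = 822
t1 - t0 = 463
lambda * (t1-t0) = 0.0268 * 463 = 12.4084
R = exp(-12.4084)
R = 0.0

0.0


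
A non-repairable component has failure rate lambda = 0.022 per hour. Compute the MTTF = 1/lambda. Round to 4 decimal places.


lambda = 0.022
MTTF = 1 / 0.022
MTTF = 45.4545

45.4545


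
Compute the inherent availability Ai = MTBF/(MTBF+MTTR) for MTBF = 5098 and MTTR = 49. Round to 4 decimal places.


MTBF = 5098
MTTR = 49
MTBF + MTTR = 5147
Ai = 5098 / 5147
Ai = 0.9905

0.9905


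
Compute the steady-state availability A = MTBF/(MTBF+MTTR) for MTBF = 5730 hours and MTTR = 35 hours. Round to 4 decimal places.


MTBF = 5730
MTTR = 35
MTBF + MTTR = 5765
A = 5730 / 5765
A = 0.9939

0.9939


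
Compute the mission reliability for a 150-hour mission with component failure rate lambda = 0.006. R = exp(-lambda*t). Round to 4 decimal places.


lambda = 0.006
mission_time = 150
lambda * t = 0.006 * 150 = 0.9
R = exp(-0.9)
R = 0.4066

0.4066


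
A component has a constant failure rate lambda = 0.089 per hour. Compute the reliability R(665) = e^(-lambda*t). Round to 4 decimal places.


lambda = 0.089
t = 665
lambda * t = 59.185
R(t) = e^(-59.185)
R(t) = 0.0

0.0


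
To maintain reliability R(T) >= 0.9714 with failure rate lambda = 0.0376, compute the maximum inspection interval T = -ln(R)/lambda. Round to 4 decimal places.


R_target = 0.9714
lambda = 0.0376
-ln(0.9714) = 0.029
T = 0.029 / 0.0376
T = 0.7717

0.7717


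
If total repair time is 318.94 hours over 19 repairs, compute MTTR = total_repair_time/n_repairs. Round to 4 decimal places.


total_repair_time = 318.94
n_repairs = 19
MTTR = 318.94 / 19
MTTR = 16.7863

16.7863
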